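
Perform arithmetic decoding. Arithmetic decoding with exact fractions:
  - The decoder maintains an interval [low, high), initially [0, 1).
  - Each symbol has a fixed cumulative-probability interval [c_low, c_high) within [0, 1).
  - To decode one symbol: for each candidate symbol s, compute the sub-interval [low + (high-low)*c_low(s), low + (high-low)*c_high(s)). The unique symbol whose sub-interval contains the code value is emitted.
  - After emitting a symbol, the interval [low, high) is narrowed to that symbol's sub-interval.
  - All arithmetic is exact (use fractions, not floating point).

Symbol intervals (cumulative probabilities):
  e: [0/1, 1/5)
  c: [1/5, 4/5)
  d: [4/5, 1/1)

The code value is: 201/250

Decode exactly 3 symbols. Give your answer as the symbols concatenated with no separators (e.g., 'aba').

Step 1: interval [0/1, 1/1), width = 1/1 - 0/1 = 1/1
  'e': [0/1 + 1/1*0/1, 0/1 + 1/1*1/5) = [0/1, 1/5)
  'c': [0/1 + 1/1*1/5, 0/1 + 1/1*4/5) = [1/5, 4/5)
  'd': [0/1 + 1/1*4/5, 0/1 + 1/1*1/1) = [4/5, 1/1) <- contains code 201/250
  emit 'd', narrow to [4/5, 1/1)
Step 2: interval [4/5, 1/1), width = 1/1 - 4/5 = 1/5
  'e': [4/5 + 1/5*0/1, 4/5 + 1/5*1/5) = [4/5, 21/25) <- contains code 201/250
  'c': [4/5 + 1/5*1/5, 4/5 + 1/5*4/5) = [21/25, 24/25)
  'd': [4/5 + 1/5*4/5, 4/5 + 1/5*1/1) = [24/25, 1/1)
  emit 'e', narrow to [4/5, 21/25)
Step 3: interval [4/5, 21/25), width = 21/25 - 4/5 = 1/25
  'e': [4/5 + 1/25*0/1, 4/5 + 1/25*1/5) = [4/5, 101/125) <- contains code 201/250
  'c': [4/5 + 1/25*1/5, 4/5 + 1/25*4/5) = [101/125, 104/125)
  'd': [4/5 + 1/25*4/5, 4/5 + 1/25*1/1) = [104/125, 21/25)
  emit 'e', narrow to [4/5, 101/125)

Answer: dee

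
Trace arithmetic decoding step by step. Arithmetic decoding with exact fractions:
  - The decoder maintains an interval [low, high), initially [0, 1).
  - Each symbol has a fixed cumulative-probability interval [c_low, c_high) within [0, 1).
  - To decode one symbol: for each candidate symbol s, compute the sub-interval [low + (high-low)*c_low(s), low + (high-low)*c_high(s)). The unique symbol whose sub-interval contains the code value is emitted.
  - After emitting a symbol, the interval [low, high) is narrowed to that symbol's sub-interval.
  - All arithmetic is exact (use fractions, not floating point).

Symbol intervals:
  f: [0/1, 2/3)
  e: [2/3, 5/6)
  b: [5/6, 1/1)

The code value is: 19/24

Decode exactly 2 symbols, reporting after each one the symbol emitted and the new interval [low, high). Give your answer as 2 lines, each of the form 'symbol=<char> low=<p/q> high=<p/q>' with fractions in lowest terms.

Answer: symbol=e low=2/3 high=5/6
symbol=e low=7/9 high=29/36

Derivation:
Step 1: interval [0/1, 1/1), width = 1/1 - 0/1 = 1/1
  'f': [0/1 + 1/1*0/1, 0/1 + 1/1*2/3) = [0/1, 2/3)
  'e': [0/1 + 1/1*2/3, 0/1 + 1/1*5/6) = [2/3, 5/6) <- contains code 19/24
  'b': [0/1 + 1/1*5/6, 0/1 + 1/1*1/1) = [5/6, 1/1)
  emit 'e', narrow to [2/3, 5/6)
Step 2: interval [2/3, 5/6), width = 5/6 - 2/3 = 1/6
  'f': [2/3 + 1/6*0/1, 2/3 + 1/6*2/3) = [2/3, 7/9)
  'e': [2/3 + 1/6*2/3, 2/3 + 1/6*5/6) = [7/9, 29/36) <- contains code 19/24
  'b': [2/3 + 1/6*5/6, 2/3 + 1/6*1/1) = [29/36, 5/6)
  emit 'e', narrow to [7/9, 29/36)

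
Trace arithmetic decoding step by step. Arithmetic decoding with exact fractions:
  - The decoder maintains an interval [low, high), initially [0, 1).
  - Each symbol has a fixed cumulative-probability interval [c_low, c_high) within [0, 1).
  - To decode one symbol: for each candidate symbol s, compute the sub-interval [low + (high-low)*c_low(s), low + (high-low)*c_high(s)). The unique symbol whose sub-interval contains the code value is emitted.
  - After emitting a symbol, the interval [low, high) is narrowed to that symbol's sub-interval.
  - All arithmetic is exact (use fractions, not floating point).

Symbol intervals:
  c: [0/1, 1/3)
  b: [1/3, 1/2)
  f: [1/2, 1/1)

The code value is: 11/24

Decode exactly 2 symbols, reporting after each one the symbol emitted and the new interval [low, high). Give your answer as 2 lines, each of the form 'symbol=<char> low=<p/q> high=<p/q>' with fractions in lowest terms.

Answer: symbol=b low=1/3 high=1/2
symbol=f low=5/12 high=1/2

Derivation:
Step 1: interval [0/1, 1/1), width = 1/1 - 0/1 = 1/1
  'c': [0/1 + 1/1*0/1, 0/1 + 1/1*1/3) = [0/1, 1/3)
  'b': [0/1 + 1/1*1/3, 0/1 + 1/1*1/2) = [1/3, 1/2) <- contains code 11/24
  'f': [0/1 + 1/1*1/2, 0/1 + 1/1*1/1) = [1/2, 1/1)
  emit 'b', narrow to [1/3, 1/2)
Step 2: interval [1/3, 1/2), width = 1/2 - 1/3 = 1/6
  'c': [1/3 + 1/6*0/1, 1/3 + 1/6*1/3) = [1/3, 7/18)
  'b': [1/3 + 1/6*1/3, 1/3 + 1/6*1/2) = [7/18, 5/12)
  'f': [1/3 + 1/6*1/2, 1/3 + 1/6*1/1) = [5/12, 1/2) <- contains code 11/24
  emit 'f', narrow to [5/12, 1/2)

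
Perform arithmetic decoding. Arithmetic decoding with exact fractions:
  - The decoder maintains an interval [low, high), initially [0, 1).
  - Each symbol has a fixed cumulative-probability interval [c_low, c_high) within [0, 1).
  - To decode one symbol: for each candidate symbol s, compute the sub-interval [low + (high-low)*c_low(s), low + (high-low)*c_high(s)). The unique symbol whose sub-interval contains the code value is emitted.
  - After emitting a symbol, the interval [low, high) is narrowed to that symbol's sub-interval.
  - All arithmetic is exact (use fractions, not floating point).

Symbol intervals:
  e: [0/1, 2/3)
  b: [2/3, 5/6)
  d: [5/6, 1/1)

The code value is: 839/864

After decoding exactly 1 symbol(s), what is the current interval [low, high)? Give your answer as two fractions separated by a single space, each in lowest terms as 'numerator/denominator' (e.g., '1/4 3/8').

Answer: 5/6 1/1

Derivation:
Step 1: interval [0/1, 1/1), width = 1/1 - 0/1 = 1/1
  'e': [0/1 + 1/1*0/1, 0/1 + 1/1*2/3) = [0/1, 2/3)
  'b': [0/1 + 1/1*2/3, 0/1 + 1/1*5/6) = [2/3, 5/6)
  'd': [0/1 + 1/1*5/6, 0/1 + 1/1*1/1) = [5/6, 1/1) <- contains code 839/864
  emit 'd', narrow to [5/6, 1/1)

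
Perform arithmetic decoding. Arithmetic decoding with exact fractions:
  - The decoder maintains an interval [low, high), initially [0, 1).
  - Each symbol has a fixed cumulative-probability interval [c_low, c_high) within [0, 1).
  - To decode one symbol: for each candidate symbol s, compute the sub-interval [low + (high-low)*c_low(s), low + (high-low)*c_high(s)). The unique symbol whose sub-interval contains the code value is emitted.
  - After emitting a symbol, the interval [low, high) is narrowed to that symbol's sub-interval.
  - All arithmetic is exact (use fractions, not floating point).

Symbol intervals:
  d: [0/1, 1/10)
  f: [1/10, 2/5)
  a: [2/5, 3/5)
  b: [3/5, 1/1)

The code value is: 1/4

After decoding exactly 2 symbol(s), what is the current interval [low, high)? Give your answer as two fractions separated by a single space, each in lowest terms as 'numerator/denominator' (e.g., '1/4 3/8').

Step 1: interval [0/1, 1/1), width = 1/1 - 0/1 = 1/1
  'd': [0/1 + 1/1*0/1, 0/1 + 1/1*1/10) = [0/1, 1/10)
  'f': [0/1 + 1/1*1/10, 0/1 + 1/1*2/5) = [1/10, 2/5) <- contains code 1/4
  'a': [0/1 + 1/1*2/5, 0/1 + 1/1*3/5) = [2/5, 3/5)
  'b': [0/1 + 1/1*3/5, 0/1 + 1/1*1/1) = [3/5, 1/1)
  emit 'f', narrow to [1/10, 2/5)
Step 2: interval [1/10, 2/5), width = 2/5 - 1/10 = 3/10
  'd': [1/10 + 3/10*0/1, 1/10 + 3/10*1/10) = [1/10, 13/100)
  'f': [1/10 + 3/10*1/10, 1/10 + 3/10*2/5) = [13/100, 11/50)
  'a': [1/10 + 3/10*2/5, 1/10 + 3/10*3/5) = [11/50, 7/25) <- contains code 1/4
  'b': [1/10 + 3/10*3/5, 1/10 + 3/10*1/1) = [7/25, 2/5)
  emit 'a', narrow to [11/50, 7/25)

Answer: 11/50 7/25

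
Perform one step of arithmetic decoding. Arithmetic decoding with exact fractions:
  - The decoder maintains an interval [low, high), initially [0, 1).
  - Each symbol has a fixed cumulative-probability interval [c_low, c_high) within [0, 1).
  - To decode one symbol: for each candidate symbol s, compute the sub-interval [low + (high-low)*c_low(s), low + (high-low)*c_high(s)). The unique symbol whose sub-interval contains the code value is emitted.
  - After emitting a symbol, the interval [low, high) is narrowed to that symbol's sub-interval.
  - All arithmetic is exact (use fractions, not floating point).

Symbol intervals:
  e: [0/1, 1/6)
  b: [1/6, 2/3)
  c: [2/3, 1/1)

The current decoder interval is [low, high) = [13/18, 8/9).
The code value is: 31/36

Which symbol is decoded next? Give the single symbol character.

Interval width = high − low = 8/9 − 13/18 = 1/6
Scaled code = (code − low) / width = (31/36 − 13/18) / 1/6 = 5/6
  e: [0/1, 1/6) 
  b: [1/6, 2/3) 
  c: [2/3, 1/1) ← scaled code falls here ✓

Answer: c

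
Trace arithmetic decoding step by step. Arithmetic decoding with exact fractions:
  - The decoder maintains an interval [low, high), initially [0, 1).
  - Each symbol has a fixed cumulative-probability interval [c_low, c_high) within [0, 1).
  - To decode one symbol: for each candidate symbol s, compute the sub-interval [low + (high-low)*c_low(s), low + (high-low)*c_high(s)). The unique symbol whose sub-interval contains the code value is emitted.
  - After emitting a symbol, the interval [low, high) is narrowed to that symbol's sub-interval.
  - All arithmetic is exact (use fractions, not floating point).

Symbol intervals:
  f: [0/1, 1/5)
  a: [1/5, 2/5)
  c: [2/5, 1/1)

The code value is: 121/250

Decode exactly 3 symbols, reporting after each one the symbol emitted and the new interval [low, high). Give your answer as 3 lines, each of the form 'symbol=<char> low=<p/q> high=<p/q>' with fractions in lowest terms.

Answer: symbol=c low=2/5 high=1/1
symbol=f low=2/5 high=13/25
symbol=c low=56/125 high=13/25

Derivation:
Step 1: interval [0/1, 1/1), width = 1/1 - 0/1 = 1/1
  'f': [0/1 + 1/1*0/1, 0/1 + 1/1*1/5) = [0/1, 1/5)
  'a': [0/1 + 1/1*1/5, 0/1 + 1/1*2/5) = [1/5, 2/5)
  'c': [0/1 + 1/1*2/5, 0/1 + 1/1*1/1) = [2/5, 1/1) <- contains code 121/250
  emit 'c', narrow to [2/5, 1/1)
Step 2: interval [2/5, 1/1), width = 1/1 - 2/5 = 3/5
  'f': [2/5 + 3/5*0/1, 2/5 + 3/5*1/5) = [2/5, 13/25) <- contains code 121/250
  'a': [2/5 + 3/5*1/5, 2/5 + 3/5*2/5) = [13/25, 16/25)
  'c': [2/5 + 3/5*2/5, 2/5 + 3/5*1/1) = [16/25, 1/1)
  emit 'f', narrow to [2/5, 13/25)
Step 3: interval [2/5, 13/25), width = 13/25 - 2/5 = 3/25
  'f': [2/5 + 3/25*0/1, 2/5 + 3/25*1/5) = [2/5, 53/125)
  'a': [2/5 + 3/25*1/5, 2/5 + 3/25*2/5) = [53/125, 56/125)
  'c': [2/5 + 3/25*2/5, 2/5 + 3/25*1/1) = [56/125, 13/25) <- contains code 121/250
  emit 'c', narrow to [56/125, 13/25)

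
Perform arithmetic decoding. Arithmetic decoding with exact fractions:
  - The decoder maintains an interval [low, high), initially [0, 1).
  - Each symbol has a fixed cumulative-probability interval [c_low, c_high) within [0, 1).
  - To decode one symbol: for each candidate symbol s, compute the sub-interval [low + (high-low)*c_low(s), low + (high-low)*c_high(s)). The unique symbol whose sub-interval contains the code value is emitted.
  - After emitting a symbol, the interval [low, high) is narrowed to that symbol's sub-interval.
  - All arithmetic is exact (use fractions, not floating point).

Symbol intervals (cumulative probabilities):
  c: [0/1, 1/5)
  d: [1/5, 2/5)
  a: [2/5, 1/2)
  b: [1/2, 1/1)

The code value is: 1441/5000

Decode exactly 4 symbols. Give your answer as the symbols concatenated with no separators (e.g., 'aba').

Step 1: interval [0/1, 1/1), width = 1/1 - 0/1 = 1/1
  'c': [0/1 + 1/1*0/1, 0/1 + 1/1*1/5) = [0/1, 1/5)
  'd': [0/1 + 1/1*1/5, 0/1 + 1/1*2/5) = [1/5, 2/5) <- contains code 1441/5000
  'a': [0/1 + 1/1*2/5, 0/1 + 1/1*1/2) = [2/5, 1/2)
  'b': [0/1 + 1/1*1/2, 0/1 + 1/1*1/1) = [1/2, 1/1)
  emit 'd', narrow to [1/5, 2/5)
Step 2: interval [1/5, 2/5), width = 2/5 - 1/5 = 1/5
  'c': [1/5 + 1/5*0/1, 1/5 + 1/5*1/5) = [1/5, 6/25)
  'd': [1/5 + 1/5*1/5, 1/5 + 1/5*2/5) = [6/25, 7/25)
  'a': [1/5 + 1/5*2/5, 1/5 + 1/5*1/2) = [7/25, 3/10) <- contains code 1441/5000
  'b': [1/5 + 1/5*1/2, 1/5 + 1/5*1/1) = [3/10, 2/5)
  emit 'a', narrow to [7/25, 3/10)
Step 3: interval [7/25, 3/10), width = 3/10 - 7/25 = 1/50
  'c': [7/25 + 1/50*0/1, 7/25 + 1/50*1/5) = [7/25, 71/250)
  'd': [7/25 + 1/50*1/5, 7/25 + 1/50*2/5) = [71/250, 36/125)
  'a': [7/25 + 1/50*2/5, 7/25 + 1/50*1/2) = [36/125, 29/100) <- contains code 1441/5000
  'b': [7/25 + 1/50*1/2, 7/25 + 1/50*1/1) = [29/100, 3/10)
  emit 'a', narrow to [36/125, 29/100)
Step 4: interval [36/125, 29/100), width = 29/100 - 36/125 = 1/500
  'c': [36/125 + 1/500*0/1, 36/125 + 1/500*1/5) = [36/125, 721/2500) <- contains code 1441/5000
  'd': [36/125 + 1/500*1/5, 36/125 + 1/500*2/5) = [721/2500, 361/1250)
  'a': [36/125 + 1/500*2/5, 36/125 + 1/500*1/2) = [361/1250, 289/1000)
  'b': [36/125 + 1/500*1/2, 36/125 + 1/500*1/1) = [289/1000, 29/100)
  emit 'c', narrow to [36/125, 721/2500)

Answer: daac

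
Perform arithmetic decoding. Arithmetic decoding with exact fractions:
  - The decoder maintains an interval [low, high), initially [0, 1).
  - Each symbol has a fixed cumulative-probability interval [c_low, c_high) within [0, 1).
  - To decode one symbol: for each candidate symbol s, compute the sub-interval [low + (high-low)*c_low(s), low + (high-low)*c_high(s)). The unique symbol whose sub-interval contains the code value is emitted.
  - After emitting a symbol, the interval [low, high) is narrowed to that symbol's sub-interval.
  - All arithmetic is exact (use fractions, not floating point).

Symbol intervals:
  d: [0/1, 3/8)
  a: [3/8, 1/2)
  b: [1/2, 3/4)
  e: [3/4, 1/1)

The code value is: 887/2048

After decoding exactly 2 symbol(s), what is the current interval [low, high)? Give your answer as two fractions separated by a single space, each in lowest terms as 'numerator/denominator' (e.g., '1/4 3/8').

Step 1: interval [0/1, 1/1), width = 1/1 - 0/1 = 1/1
  'd': [0/1 + 1/1*0/1, 0/1 + 1/1*3/8) = [0/1, 3/8)
  'a': [0/1 + 1/1*3/8, 0/1 + 1/1*1/2) = [3/8, 1/2) <- contains code 887/2048
  'b': [0/1 + 1/1*1/2, 0/1 + 1/1*3/4) = [1/2, 3/4)
  'e': [0/1 + 1/1*3/4, 0/1 + 1/1*1/1) = [3/4, 1/1)
  emit 'a', narrow to [3/8, 1/2)
Step 2: interval [3/8, 1/2), width = 1/2 - 3/8 = 1/8
  'd': [3/8 + 1/8*0/1, 3/8 + 1/8*3/8) = [3/8, 27/64)
  'a': [3/8 + 1/8*3/8, 3/8 + 1/8*1/2) = [27/64, 7/16) <- contains code 887/2048
  'b': [3/8 + 1/8*1/2, 3/8 + 1/8*3/4) = [7/16, 15/32)
  'e': [3/8 + 1/8*3/4, 3/8 + 1/8*1/1) = [15/32, 1/2)
  emit 'a', narrow to [27/64, 7/16)

Answer: 27/64 7/16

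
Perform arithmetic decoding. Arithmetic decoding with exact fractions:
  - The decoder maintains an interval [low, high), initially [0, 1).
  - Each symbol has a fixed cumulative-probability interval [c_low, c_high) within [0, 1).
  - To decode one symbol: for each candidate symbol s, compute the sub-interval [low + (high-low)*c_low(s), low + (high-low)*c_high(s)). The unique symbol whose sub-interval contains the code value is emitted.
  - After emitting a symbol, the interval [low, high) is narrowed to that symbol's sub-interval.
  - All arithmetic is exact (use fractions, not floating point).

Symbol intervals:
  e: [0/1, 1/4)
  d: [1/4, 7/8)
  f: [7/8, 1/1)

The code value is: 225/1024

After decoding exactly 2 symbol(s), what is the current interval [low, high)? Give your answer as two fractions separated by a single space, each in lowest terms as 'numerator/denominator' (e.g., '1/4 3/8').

Answer: 7/32 1/4

Derivation:
Step 1: interval [0/1, 1/1), width = 1/1 - 0/1 = 1/1
  'e': [0/1 + 1/1*0/1, 0/1 + 1/1*1/4) = [0/1, 1/4) <- contains code 225/1024
  'd': [0/1 + 1/1*1/4, 0/1 + 1/1*7/8) = [1/4, 7/8)
  'f': [0/1 + 1/1*7/8, 0/1 + 1/1*1/1) = [7/8, 1/1)
  emit 'e', narrow to [0/1, 1/4)
Step 2: interval [0/1, 1/4), width = 1/4 - 0/1 = 1/4
  'e': [0/1 + 1/4*0/1, 0/1 + 1/4*1/4) = [0/1, 1/16)
  'd': [0/1 + 1/4*1/4, 0/1 + 1/4*7/8) = [1/16, 7/32)
  'f': [0/1 + 1/4*7/8, 0/1 + 1/4*1/1) = [7/32, 1/4) <- contains code 225/1024
  emit 'f', narrow to [7/32, 1/4)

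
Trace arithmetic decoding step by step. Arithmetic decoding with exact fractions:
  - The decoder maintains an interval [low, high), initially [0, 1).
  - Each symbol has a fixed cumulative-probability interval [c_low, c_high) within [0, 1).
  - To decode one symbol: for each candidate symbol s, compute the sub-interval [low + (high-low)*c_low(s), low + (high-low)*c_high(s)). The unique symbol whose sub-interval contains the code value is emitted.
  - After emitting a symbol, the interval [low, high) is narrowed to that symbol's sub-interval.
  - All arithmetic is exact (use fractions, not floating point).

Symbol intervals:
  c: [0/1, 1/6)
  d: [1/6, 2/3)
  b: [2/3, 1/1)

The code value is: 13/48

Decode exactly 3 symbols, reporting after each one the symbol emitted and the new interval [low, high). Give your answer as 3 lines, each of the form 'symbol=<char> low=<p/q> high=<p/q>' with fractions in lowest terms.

Answer: symbol=d low=1/6 high=2/3
symbol=d low=1/4 high=1/2
symbol=c low=1/4 high=7/24

Derivation:
Step 1: interval [0/1, 1/1), width = 1/1 - 0/1 = 1/1
  'c': [0/1 + 1/1*0/1, 0/1 + 1/1*1/6) = [0/1, 1/6)
  'd': [0/1 + 1/1*1/6, 0/1 + 1/1*2/3) = [1/6, 2/3) <- contains code 13/48
  'b': [0/1 + 1/1*2/3, 0/1 + 1/1*1/1) = [2/3, 1/1)
  emit 'd', narrow to [1/6, 2/3)
Step 2: interval [1/6, 2/3), width = 2/3 - 1/6 = 1/2
  'c': [1/6 + 1/2*0/1, 1/6 + 1/2*1/6) = [1/6, 1/4)
  'd': [1/6 + 1/2*1/6, 1/6 + 1/2*2/3) = [1/4, 1/2) <- contains code 13/48
  'b': [1/6 + 1/2*2/3, 1/6 + 1/2*1/1) = [1/2, 2/3)
  emit 'd', narrow to [1/4, 1/2)
Step 3: interval [1/4, 1/2), width = 1/2 - 1/4 = 1/4
  'c': [1/4 + 1/4*0/1, 1/4 + 1/4*1/6) = [1/4, 7/24) <- contains code 13/48
  'd': [1/4 + 1/4*1/6, 1/4 + 1/4*2/3) = [7/24, 5/12)
  'b': [1/4 + 1/4*2/3, 1/4 + 1/4*1/1) = [5/12, 1/2)
  emit 'c', narrow to [1/4, 7/24)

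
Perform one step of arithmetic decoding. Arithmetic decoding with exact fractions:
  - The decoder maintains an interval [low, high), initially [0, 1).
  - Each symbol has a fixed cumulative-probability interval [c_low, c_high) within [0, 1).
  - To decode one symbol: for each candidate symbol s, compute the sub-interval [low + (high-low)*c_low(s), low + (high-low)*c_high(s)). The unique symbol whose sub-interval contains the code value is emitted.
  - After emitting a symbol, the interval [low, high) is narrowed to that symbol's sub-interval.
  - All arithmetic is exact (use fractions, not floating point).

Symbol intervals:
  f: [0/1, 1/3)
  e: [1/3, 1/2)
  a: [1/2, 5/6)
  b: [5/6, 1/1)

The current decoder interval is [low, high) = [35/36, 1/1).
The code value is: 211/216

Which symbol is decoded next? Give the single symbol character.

Answer: f

Derivation:
Interval width = high − low = 1/1 − 35/36 = 1/36
Scaled code = (code − low) / width = (211/216 − 35/36) / 1/36 = 1/6
  f: [0/1, 1/3) ← scaled code falls here ✓
  e: [1/3, 1/2) 
  a: [1/2, 5/6) 
  b: [5/6, 1/1) 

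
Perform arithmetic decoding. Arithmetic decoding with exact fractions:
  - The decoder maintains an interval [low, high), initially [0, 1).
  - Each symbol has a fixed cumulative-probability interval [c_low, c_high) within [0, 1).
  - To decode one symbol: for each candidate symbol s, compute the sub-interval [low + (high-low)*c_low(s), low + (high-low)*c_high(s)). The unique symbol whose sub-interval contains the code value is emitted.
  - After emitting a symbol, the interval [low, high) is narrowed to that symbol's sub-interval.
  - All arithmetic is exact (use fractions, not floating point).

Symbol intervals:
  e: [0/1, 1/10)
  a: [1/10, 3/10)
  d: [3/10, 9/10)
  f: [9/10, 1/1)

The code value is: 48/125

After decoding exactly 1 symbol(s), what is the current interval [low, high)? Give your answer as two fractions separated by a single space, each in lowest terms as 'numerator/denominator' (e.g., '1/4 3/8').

Step 1: interval [0/1, 1/1), width = 1/1 - 0/1 = 1/1
  'e': [0/1 + 1/1*0/1, 0/1 + 1/1*1/10) = [0/1, 1/10)
  'a': [0/1 + 1/1*1/10, 0/1 + 1/1*3/10) = [1/10, 3/10)
  'd': [0/1 + 1/1*3/10, 0/1 + 1/1*9/10) = [3/10, 9/10) <- contains code 48/125
  'f': [0/1 + 1/1*9/10, 0/1 + 1/1*1/1) = [9/10, 1/1)
  emit 'd', narrow to [3/10, 9/10)

Answer: 3/10 9/10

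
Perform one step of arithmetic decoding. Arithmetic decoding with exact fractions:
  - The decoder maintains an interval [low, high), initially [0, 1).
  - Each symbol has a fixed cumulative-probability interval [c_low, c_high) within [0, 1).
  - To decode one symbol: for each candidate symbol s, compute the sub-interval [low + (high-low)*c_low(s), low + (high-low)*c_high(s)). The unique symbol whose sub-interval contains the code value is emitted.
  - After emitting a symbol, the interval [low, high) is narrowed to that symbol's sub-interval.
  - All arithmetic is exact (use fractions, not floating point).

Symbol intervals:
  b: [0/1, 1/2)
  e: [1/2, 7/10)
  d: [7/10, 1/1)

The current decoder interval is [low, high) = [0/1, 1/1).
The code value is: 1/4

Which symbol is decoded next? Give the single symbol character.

Interval width = high − low = 1/1 − 0/1 = 1/1
Scaled code = (code − low) / width = (1/4 − 0/1) / 1/1 = 1/4
  b: [0/1, 1/2) ← scaled code falls here ✓
  e: [1/2, 7/10) 
  d: [7/10, 1/1) 

Answer: b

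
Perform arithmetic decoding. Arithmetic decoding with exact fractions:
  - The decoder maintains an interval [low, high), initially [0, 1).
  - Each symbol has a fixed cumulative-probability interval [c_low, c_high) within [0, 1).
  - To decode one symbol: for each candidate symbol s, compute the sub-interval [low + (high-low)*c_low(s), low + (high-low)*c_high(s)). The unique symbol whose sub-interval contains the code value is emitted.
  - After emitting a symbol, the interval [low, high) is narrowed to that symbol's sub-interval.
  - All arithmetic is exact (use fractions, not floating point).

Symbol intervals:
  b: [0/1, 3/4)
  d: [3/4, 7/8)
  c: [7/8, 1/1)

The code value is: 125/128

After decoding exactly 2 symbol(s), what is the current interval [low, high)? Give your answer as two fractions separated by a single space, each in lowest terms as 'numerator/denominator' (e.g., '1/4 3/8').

Answer: 31/32 63/64

Derivation:
Step 1: interval [0/1, 1/1), width = 1/1 - 0/1 = 1/1
  'b': [0/1 + 1/1*0/1, 0/1 + 1/1*3/4) = [0/1, 3/4)
  'd': [0/1 + 1/1*3/4, 0/1 + 1/1*7/8) = [3/4, 7/8)
  'c': [0/1 + 1/1*7/8, 0/1 + 1/1*1/1) = [7/8, 1/1) <- contains code 125/128
  emit 'c', narrow to [7/8, 1/1)
Step 2: interval [7/8, 1/1), width = 1/1 - 7/8 = 1/8
  'b': [7/8 + 1/8*0/1, 7/8 + 1/8*3/4) = [7/8, 31/32)
  'd': [7/8 + 1/8*3/4, 7/8 + 1/8*7/8) = [31/32, 63/64) <- contains code 125/128
  'c': [7/8 + 1/8*7/8, 7/8 + 1/8*1/1) = [63/64, 1/1)
  emit 'd', narrow to [31/32, 63/64)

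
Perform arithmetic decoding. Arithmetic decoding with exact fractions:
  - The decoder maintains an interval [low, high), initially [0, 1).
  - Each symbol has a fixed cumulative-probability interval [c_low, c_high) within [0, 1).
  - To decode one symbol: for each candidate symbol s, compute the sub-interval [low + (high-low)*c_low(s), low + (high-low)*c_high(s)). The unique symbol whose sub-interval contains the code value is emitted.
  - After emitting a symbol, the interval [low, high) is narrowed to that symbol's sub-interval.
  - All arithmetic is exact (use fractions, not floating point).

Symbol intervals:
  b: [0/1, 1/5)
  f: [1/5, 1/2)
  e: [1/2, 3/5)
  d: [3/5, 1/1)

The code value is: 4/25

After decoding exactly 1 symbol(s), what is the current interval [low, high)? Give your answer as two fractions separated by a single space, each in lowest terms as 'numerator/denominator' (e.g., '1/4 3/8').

Answer: 0/1 1/5

Derivation:
Step 1: interval [0/1, 1/1), width = 1/1 - 0/1 = 1/1
  'b': [0/1 + 1/1*0/1, 0/1 + 1/1*1/5) = [0/1, 1/5) <- contains code 4/25
  'f': [0/1 + 1/1*1/5, 0/1 + 1/1*1/2) = [1/5, 1/2)
  'e': [0/1 + 1/1*1/2, 0/1 + 1/1*3/5) = [1/2, 3/5)
  'd': [0/1 + 1/1*3/5, 0/1 + 1/1*1/1) = [3/5, 1/1)
  emit 'b', narrow to [0/1, 1/5)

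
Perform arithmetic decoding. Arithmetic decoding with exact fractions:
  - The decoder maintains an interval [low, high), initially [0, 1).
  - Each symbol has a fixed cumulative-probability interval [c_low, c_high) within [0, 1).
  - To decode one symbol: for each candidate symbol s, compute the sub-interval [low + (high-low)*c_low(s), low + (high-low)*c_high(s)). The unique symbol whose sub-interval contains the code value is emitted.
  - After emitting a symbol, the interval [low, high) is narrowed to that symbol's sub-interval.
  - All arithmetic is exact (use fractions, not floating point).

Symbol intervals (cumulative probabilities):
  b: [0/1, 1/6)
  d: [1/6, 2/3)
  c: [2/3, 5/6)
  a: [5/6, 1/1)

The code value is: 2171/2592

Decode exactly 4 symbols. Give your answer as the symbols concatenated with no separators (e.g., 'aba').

Step 1: interval [0/1, 1/1), width = 1/1 - 0/1 = 1/1
  'b': [0/1 + 1/1*0/1, 0/1 + 1/1*1/6) = [0/1, 1/6)
  'd': [0/1 + 1/1*1/6, 0/1 + 1/1*2/3) = [1/6, 2/3)
  'c': [0/1 + 1/1*2/3, 0/1 + 1/1*5/6) = [2/3, 5/6)
  'a': [0/1 + 1/1*5/6, 0/1 + 1/1*1/1) = [5/6, 1/1) <- contains code 2171/2592
  emit 'a', narrow to [5/6, 1/1)
Step 2: interval [5/6, 1/1), width = 1/1 - 5/6 = 1/6
  'b': [5/6 + 1/6*0/1, 5/6 + 1/6*1/6) = [5/6, 31/36) <- contains code 2171/2592
  'd': [5/6 + 1/6*1/6, 5/6 + 1/6*2/3) = [31/36, 17/18)
  'c': [5/6 + 1/6*2/3, 5/6 + 1/6*5/6) = [17/18, 35/36)
  'a': [5/6 + 1/6*5/6, 5/6 + 1/6*1/1) = [35/36, 1/1)
  emit 'b', narrow to [5/6, 31/36)
Step 3: interval [5/6, 31/36), width = 31/36 - 5/6 = 1/36
  'b': [5/6 + 1/36*0/1, 5/6 + 1/36*1/6) = [5/6, 181/216) <- contains code 2171/2592
  'd': [5/6 + 1/36*1/6, 5/6 + 1/36*2/3) = [181/216, 23/27)
  'c': [5/6 + 1/36*2/3, 5/6 + 1/36*5/6) = [23/27, 185/216)
  'a': [5/6 + 1/36*5/6, 5/6 + 1/36*1/1) = [185/216, 31/36)
  emit 'b', narrow to [5/6, 181/216)
Step 4: interval [5/6, 181/216), width = 181/216 - 5/6 = 1/216
  'b': [5/6 + 1/216*0/1, 5/6 + 1/216*1/6) = [5/6, 1081/1296)
  'd': [5/6 + 1/216*1/6, 5/6 + 1/216*2/3) = [1081/1296, 271/324)
  'c': [5/6 + 1/216*2/3, 5/6 + 1/216*5/6) = [271/324, 1085/1296)
  'a': [5/6 + 1/216*5/6, 5/6 + 1/216*1/1) = [1085/1296, 181/216) <- contains code 2171/2592
  emit 'a', narrow to [1085/1296, 181/216)

Answer: abba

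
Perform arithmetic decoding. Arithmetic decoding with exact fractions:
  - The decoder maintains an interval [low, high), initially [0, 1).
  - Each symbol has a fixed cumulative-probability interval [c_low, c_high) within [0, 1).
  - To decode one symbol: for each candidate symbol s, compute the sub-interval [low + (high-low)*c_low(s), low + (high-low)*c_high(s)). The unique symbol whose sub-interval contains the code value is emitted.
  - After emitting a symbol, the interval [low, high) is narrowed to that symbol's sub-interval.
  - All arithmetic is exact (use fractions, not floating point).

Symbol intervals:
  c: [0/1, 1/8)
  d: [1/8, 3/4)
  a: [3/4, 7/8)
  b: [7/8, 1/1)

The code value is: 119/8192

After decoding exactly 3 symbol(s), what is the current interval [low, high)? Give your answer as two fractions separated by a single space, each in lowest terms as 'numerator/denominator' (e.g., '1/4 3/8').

Step 1: interval [0/1, 1/1), width = 1/1 - 0/1 = 1/1
  'c': [0/1 + 1/1*0/1, 0/1 + 1/1*1/8) = [0/1, 1/8) <- contains code 119/8192
  'd': [0/1 + 1/1*1/8, 0/1 + 1/1*3/4) = [1/8, 3/4)
  'a': [0/1 + 1/1*3/4, 0/1 + 1/1*7/8) = [3/4, 7/8)
  'b': [0/1 + 1/1*7/8, 0/1 + 1/1*1/1) = [7/8, 1/1)
  emit 'c', narrow to [0/1, 1/8)
Step 2: interval [0/1, 1/8), width = 1/8 - 0/1 = 1/8
  'c': [0/1 + 1/8*0/1, 0/1 + 1/8*1/8) = [0/1, 1/64) <- contains code 119/8192
  'd': [0/1 + 1/8*1/8, 0/1 + 1/8*3/4) = [1/64, 3/32)
  'a': [0/1 + 1/8*3/4, 0/1 + 1/8*7/8) = [3/32, 7/64)
  'b': [0/1 + 1/8*7/8, 0/1 + 1/8*1/1) = [7/64, 1/8)
  emit 'c', narrow to [0/1, 1/64)
Step 3: interval [0/1, 1/64), width = 1/64 - 0/1 = 1/64
  'c': [0/1 + 1/64*0/1, 0/1 + 1/64*1/8) = [0/1, 1/512)
  'd': [0/1 + 1/64*1/8, 0/1 + 1/64*3/4) = [1/512, 3/256)
  'a': [0/1 + 1/64*3/4, 0/1 + 1/64*7/8) = [3/256, 7/512)
  'b': [0/1 + 1/64*7/8, 0/1 + 1/64*1/1) = [7/512, 1/64) <- contains code 119/8192
  emit 'b', narrow to [7/512, 1/64)

Answer: 7/512 1/64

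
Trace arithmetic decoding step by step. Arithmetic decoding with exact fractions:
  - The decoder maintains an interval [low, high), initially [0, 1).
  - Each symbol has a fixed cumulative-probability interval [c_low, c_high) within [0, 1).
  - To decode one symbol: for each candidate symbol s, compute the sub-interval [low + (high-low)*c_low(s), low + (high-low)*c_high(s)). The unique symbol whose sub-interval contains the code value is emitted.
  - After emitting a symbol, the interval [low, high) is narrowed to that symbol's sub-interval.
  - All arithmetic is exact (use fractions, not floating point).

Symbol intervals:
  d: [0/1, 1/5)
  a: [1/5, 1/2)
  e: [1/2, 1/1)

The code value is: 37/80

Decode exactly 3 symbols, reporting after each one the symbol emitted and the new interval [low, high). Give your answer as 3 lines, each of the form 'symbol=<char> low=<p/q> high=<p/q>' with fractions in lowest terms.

Answer: symbol=a low=1/5 high=1/2
symbol=e low=7/20 high=1/2
symbol=e low=17/40 high=1/2

Derivation:
Step 1: interval [0/1, 1/1), width = 1/1 - 0/1 = 1/1
  'd': [0/1 + 1/1*0/1, 0/1 + 1/1*1/5) = [0/1, 1/5)
  'a': [0/1 + 1/1*1/5, 0/1 + 1/1*1/2) = [1/5, 1/2) <- contains code 37/80
  'e': [0/1 + 1/1*1/2, 0/1 + 1/1*1/1) = [1/2, 1/1)
  emit 'a', narrow to [1/5, 1/2)
Step 2: interval [1/5, 1/2), width = 1/2 - 1/5 = 3/10
  'd': [1/5 + 3/10*0/1, 1/5 + 3/10*1/5) = [1/5, 13/50)
  'a': [1/5 + 3/10*1/5, 1/5 + 3/10*1/2) = [13/50, 7/20)
  'e': [1/5 + 3/10*1/2, 1/5 + 3/10*1/1) = [7/20, 1/2) <- contains code 37/80
  emit 'e', narrow to [7/20, 1/2)
Step 3: interval [7/20, 1/2), width = 1/2 - 7/20 = 3/20
  'd': [7/20 + 3/20*0/1, 7/20 + 3/20*1/5) = [7/20, 19/50)
  'a': [7/20 + 3/20*1/5, 7/20 + 3/20*1/2) = [19/50, 17/40)
  'e': [7/20 + 3/20*1/2, 7/20 + 3/20*1/1) = [17/40, 1/2) <- contains code 37/80
  emit 'e', narrow to [17/40, 1/2)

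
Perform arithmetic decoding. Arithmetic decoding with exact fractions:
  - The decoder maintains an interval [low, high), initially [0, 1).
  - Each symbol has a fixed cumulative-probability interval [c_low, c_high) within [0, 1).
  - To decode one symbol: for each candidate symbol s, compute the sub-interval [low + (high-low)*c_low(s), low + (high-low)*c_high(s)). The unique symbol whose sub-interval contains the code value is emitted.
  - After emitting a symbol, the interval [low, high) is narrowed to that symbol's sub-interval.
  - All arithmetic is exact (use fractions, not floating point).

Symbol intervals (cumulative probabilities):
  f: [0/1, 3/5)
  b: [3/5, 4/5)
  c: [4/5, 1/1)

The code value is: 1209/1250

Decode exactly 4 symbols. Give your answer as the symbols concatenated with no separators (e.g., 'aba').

Step 1: interval [0/1, 1/1), width = 1/1 - 0/1 = 1/1
  'f': [0/1 + 1/1*0/1, 0/1 + 1/1*3/5) = [0/1, 3/5)
  'b': [0/1 + 1/1*3/5, 0/1 + 1/1*4/5) = [3/5, 4/5)
  'c': [0/1 + 1/1*4/5, 0/1 + 1/1*1/1) = [4/5, 1/1) <- contains code 1209/1250
  emit 'c', narrow to [4/5, 1/1)
Step 2: interval [4/5, 1/1), width = 1/1 - 4/5 = 1/5
  'f': [4/5 + 1/5*0/1, 4/5 + 1/5*3/5) = [4/5, 23/25)
  'b': [4/5 + 1/5*3/5, 4/5 + 1/5*4/5) = [23/25, 24/25)
  'c': [4/5 + 1/5*4/5, 4/5 + 1/5*1/1) = [24/25, 1/1) <- contains code 1209/1250
  emit 'c', narrow to [24/25, 1/1)
Step 3: interval [24/25, 1/1), width = 1/1 - 24/25 = 1/25
  'f': [24/25 + 1/25*0/1, 24/25 + 1/25*3/5) = [24/25, 123/125) <- contains code 1209/1250
  'b': [24/25 + 1/25*3/5, 24/25 + 1/25*4/5) = [123/125, 124/125)
  'c': [24/25 + 1/25*4/5, 24/25 + 1/25*1/1) = [124/125, 1/1)
  emit 'f', narrow to [24/25, 123/125)
Step 4: interval [24/25, 123/125), width = 123/125 - 24/25 = 3/125
  'f': [24/25 + 3/125*0/1, 24/25 + 3/125*3/5) = [24/25, 609/625) <- contains code 1209/1250
  'b': [24/25 + 3/125*3/5, 24/25 + 3/125*4/5) = [609/625, 612/625)
  'c': [24/25 + 3/125*4/5, 24/25 + 3/125*1/1) = [612/625, 123/125)
  emit 'f', narrow to [24/25, 609/625)

Answer: ccff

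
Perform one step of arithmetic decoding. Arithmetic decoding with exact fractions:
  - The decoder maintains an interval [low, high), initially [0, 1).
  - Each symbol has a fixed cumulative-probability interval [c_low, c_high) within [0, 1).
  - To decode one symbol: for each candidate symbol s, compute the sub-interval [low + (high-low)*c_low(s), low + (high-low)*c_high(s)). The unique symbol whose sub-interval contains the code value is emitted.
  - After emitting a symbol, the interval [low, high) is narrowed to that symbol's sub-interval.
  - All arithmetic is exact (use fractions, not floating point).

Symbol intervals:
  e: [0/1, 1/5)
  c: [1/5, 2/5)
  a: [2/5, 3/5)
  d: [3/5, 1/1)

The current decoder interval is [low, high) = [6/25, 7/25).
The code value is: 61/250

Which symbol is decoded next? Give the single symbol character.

Answer: e

Derivation:
Interval width = high − low = 7/25 − 6/25 = 1/25
Scaled code = (code − low) / width = (61/250 − 6/25) / 1/25 = 1/10
  e: [0/1, 1/5) ← scaled code falls here ✓
  c: [1/5, 2/5) 
  a: [2/5, 3/5) 
  d: [3/5, 1/1) 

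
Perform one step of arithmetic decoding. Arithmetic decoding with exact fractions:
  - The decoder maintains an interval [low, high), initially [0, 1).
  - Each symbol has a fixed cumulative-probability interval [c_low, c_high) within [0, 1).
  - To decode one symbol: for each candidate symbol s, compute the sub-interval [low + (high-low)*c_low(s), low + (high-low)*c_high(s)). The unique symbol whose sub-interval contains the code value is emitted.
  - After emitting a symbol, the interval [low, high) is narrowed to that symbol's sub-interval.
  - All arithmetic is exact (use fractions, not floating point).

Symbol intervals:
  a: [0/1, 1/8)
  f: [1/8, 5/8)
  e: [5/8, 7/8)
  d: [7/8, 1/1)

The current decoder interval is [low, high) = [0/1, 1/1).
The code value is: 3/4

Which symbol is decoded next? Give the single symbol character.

Answer: e

Derivation:
Interval width = high − low = 1/1 − 0/1 = 1/1
Scaled code = (code − low) / width = (3/4 − 0/1) / 1/1 = 3/4
  a: [0/1, 1/8) 
  f: [1/8, 5/8) 
  e: [5/8, 7/8) ← scaled code falls here ✓
  d: [7/8, 1/1) 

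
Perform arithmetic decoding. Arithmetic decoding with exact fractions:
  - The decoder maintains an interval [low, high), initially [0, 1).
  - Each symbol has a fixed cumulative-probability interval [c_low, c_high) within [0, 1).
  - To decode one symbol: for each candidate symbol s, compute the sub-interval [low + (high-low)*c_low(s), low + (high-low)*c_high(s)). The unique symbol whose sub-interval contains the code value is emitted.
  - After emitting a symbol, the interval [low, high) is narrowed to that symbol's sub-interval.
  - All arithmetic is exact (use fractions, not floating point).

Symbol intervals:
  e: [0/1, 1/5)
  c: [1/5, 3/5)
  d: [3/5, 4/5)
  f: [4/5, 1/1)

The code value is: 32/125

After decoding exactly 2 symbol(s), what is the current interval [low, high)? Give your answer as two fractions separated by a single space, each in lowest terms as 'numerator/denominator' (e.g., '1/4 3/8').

Answer: 1/5 7/25

Derivation:
Step 1: interval [0/1, 1/1), width = 1/1 - 0/1 = 1/1
  'e': [0/1 + 1/1*0/1, 0/1 + 1/1*1/5) = [0/1, 1/5)
  'c': [0/1 + 1/1*1/5, 0/1 + 1/1*3/5) = [1/5, 3/5) <- contains code 32/125
  'd': [0/1 + 1/1*3/5, 0/1 + 1/1*4/5) = [3/5, 4/5)
  'f': [0/1 + 1/1*4/5, 0/1 + 1/1*1/1) = [4/5, 1/1)
  emit 'c', narrow to [1/5, 3/5)
Step 2: interval [1/5, 3/5), width = 3/5 - 1/5 = 2/5
  'e': [1/5 + 2/5*0/1, 1/5 + 2/5*1/5) = [1/5, 7/25) <- contains code 32/125
  'c': [1/5 + 2/5*1/5, 1/5 + 2/5*3/5) = [7/25, 11/25)
  'd': [1/5 + 2/5*3/5, 1/5 + 2/5*4/5) = [11/25, 13/25)
  'f': [1/5 + 2/5*4/5, 1/5 + 2/5*1/1) = [13/25, 3/5)
  emit 'e', narrow to [1/5, 7/25)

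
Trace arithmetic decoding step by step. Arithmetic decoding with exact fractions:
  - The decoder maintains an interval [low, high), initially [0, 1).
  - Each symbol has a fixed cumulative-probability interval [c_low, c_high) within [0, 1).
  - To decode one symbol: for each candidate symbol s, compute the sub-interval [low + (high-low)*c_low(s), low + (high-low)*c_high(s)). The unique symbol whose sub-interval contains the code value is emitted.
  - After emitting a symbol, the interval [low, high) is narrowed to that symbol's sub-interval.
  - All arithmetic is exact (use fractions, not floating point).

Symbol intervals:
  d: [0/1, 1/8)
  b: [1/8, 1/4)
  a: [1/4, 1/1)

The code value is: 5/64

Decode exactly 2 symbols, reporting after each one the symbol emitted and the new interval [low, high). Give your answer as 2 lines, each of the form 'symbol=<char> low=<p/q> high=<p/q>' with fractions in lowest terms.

Step 1: interval [0/1, 1/1), width = 1/1 - 0/1 = 1/1
  'd': [0/1 + 1/1*0/1, 0/1 + 1/1*1/8) = [0/1, 1/8) <- contains code 5/64
  'b': [0/1 + 1/1*1/8, 0/1 + 1/1*1/4) = [1/8, 1/4)
  'a': [0/1 + 1/1*1/4, 0/1 + 1/1*1/1) = [1/4, 1/1)
  emit 'd', narrow to [0/1, 1/8)
Step 2: interval [0/1, 1/8), width = 1/8 - 0/1 = 1/8
  'd': [0/1 + 1/8*0/1, 0/1 + 1/8*1/8) = [0/1, 1/64)
  'b': [0/1 + 1/8*1/8, 0/1 + 1/8*1/4) = [1/64, 1/32)
  'a': [0/1 + 1/8*1/4, 0/1 + 1/8*1/1) = [1/32, 1/8) <- contains code 5/64
  emit 'a', narrow to [1/32, 1/8)

Answer: symbol=d low=0/1 high=1/8
symbol=a low=1/32 high=1/8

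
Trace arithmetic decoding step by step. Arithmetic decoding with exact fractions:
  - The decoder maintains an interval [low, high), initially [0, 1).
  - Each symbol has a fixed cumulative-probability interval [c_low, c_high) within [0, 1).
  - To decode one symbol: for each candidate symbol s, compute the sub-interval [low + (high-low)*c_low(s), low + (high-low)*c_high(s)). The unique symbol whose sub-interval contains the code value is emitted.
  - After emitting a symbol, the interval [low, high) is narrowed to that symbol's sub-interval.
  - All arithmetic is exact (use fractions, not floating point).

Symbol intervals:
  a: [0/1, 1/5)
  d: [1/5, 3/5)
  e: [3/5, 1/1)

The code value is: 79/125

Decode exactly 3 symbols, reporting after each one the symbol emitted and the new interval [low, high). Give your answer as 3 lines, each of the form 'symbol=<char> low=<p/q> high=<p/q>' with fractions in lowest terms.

Step 1: interval [0/1, 1/1), width = 1/1 - 0/1 = 1/1
  'a': [0/1 + 1/1*0/1, 0/1 + 1/1*1/5) = [0/1, 1/5)
  'd': [0/1 + 1/1*1/5, 0/1 + 1/1*3/5) = [1/5, 3/5)
  'e': [0/1 + 1/1*3/5, 0/1 + 1/1*1/1) = [3/5, 1/1) <- contains code 79/125
  emit 'e', narrow to [3/5, 1/1)
Step 2: interval [3/5, 1/1), width = 1/1 - 3/5 = 2/5
  'a': [3/5 + 2/5*0/1, 3/5 + 2/5*1/5) = [3/5, 17/25) <- contains code 79/125
  'd': [3/5 + 2/5*1/5, 3/5 + 2/5*3/5) = [17/25, 21/25)
  'e': [3/5 + 2/5*3/5, 3/5 + 2/5*1/1) = [21/25, 1/1)
  emit 'a', narrow to [3/5, 17/25)
Step 3: interval [3/5, 17/25), width = 17/25 - 3/5 = 2/25
  'a': [3/5 + 2/25*0/1, 3/5 + 2/25*1/5) = [3/5, 77/125)
  'd': [3/5 + 2/25*1/5, 3/5 + 2/25*3/5) = [77/125, 81/125) <- contains code 79/125
  'e': [3/5 + 2/25*3/5, 3/5 + 2/25*1/1) = [81/125, 17/25)
  emit 'd', narrow to [77/125, 81/125)

Answer: symbol=e low=3/5 high=1/1
symbol=a low=3/5 high=17/25
symbol=d low=77/125 high=81/125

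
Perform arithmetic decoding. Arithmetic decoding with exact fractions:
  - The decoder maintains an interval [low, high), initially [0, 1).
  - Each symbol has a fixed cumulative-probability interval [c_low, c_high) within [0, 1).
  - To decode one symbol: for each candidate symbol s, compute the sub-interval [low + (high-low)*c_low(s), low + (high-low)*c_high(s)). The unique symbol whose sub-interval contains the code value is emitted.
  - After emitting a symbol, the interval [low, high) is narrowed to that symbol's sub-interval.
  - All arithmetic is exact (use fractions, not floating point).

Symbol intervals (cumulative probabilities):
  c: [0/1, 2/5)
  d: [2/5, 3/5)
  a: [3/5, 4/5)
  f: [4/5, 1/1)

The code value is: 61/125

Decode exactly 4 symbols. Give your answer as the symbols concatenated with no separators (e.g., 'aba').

Step 1: interval [0/1, 1/1), width = 1/1 - 0/1 = 1/1
  'c': [0/1 + 1/1*0/1, 0/1 + 1/1*2/5) = [0/1, 2/5)
  'd': [0/1 + 1/1*2/5, 0/1 + 1/1*3/5) = [2/5, 3/5) <- contains code 61/125
  'a': [0/1 + 1/1*3/5, 0/1 + 1/1*4/5) = [3/5, 4/5)
  'f': [0/1 + 1/1*4/5, 0/1 + 1/1*1/1) = [4/5, 1/1)
  emit 'd', narrow to [2/5, 3/5)
Step 2: interval [2/5, 3/5), width = 3/5 - 2/5 = 1/5
  'c': [2/5 + 1/5*0/1, 2/5 + 1/5*2/5) = [2/5, 12/25)
  'd': [2/5 + 1/5*2/5, 2/5 + 1/5*3/5) = [12/25, 13/25) <- contains code 61/125
  'a': [2/5 + 1/5*3/5, 2/5 + 1/5*4/5) = [13/25, 14/25)
  'f': [2/5 + 1/5*4/5, 2/5 + 1/5*1/1) = [14/25, 3/5)
  emit 'd', narrow to [12/25, 13/25)
Step 3: interval [12/25, 13/25), width = 13/25 - 12/25 = 1/25
  'c': [12/25 + 1/25*0/1, 12/25 + 1/25*2/5) = [12/25, 62/125) <- contains code 61/125
  'd': [12/25 + 1/25*2/5, 12/25 + 1/25*3/5) = [62/125, 63/125)
  'a': [12/25 + 1/25*3/5, 12/25 + 1/25*4/5) = [63/125, 64/125)
  'f': [12/25 + 1/25*4/5, 12/25 + 1/25*1/1) = [64/125, 13/25)
  emit 'c', narrow to [12/25, 62/125)
Step 4: interval [12/25, 62/125), width = 62/125 - 12/25 = 2/125
  'c': [12/25 + 2/125*0/1, 12/25 + 2/125*2/5) = [12/25, 304/625)
  'd': [12/25 + 2/125*2/5, 12/25 + 2/125*3/5) = [304/625, 306/625) <- contains code 61/125
  'a': [12/25 + 2/125*3/5, 12/25 + 2/125*4/5) = [306/625, 308/625)
  'f': [12/25 + 2/125*4/5, 12/25 + 2/125*1/1) = [308/625, 62/125)
  emit 'd', narrow to [304/625, 306/625)

Answer: ddcd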